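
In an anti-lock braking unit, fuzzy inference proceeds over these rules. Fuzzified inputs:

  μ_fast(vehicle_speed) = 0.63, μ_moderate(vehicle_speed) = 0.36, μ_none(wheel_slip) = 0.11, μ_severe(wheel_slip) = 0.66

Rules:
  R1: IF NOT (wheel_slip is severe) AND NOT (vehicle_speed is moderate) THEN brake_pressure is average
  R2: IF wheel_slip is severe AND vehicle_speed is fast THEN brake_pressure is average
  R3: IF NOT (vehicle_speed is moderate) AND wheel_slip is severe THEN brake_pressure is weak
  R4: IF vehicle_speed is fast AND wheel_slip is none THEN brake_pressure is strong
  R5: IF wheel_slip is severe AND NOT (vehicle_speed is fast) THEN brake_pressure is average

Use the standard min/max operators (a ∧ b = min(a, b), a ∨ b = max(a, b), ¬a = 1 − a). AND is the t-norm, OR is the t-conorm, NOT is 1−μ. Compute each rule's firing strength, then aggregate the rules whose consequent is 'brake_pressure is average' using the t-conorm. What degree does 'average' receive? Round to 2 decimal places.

0.63

R1: ¬severe=1−0.66=0.34, ¬moderate=1−0.36=0.64; AND[min(a, b)] → w = 0.34
R2: severe=0.66, fast=0.63; AND[min(a, b)] → w = 0.63
R3: ¬moderate=1−0.36=0.64, severe=0.66; AND[min(a, b)] → w = 0.64
R4: fast=0.63, none=0.11; AND[min(a, b)] → w = 0.11
R5: severe=0.66, ¬fast=1−0.63=0.37; AND[min(a, b)] → w = 0.37
Rules with consequent 'average': {R1, R2, R5} → strengths 0.34, 0.63, 0.37
Aggregate via t-conorm [max(a, b)]: 0.63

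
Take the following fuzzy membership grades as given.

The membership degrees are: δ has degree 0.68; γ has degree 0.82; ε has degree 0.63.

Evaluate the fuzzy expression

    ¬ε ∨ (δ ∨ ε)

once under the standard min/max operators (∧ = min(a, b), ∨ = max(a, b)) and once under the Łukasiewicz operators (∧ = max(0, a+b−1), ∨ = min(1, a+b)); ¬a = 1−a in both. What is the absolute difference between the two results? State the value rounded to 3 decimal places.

Under standard min/max:
  ¬ε = 1 − 0.63 = 0.37
  δ ∨ ε = max(a, b) on (0.68, 0.63) = 0.68
  ¬ε ∨ (δ ∨ ε) = max(a, b) on (0.37, 0.68) = 0.68
  → value = 0.6800
Under Łukasiewicz:
  ¬ε = 1 − 0.63 = 0.37
  δ ∨ ε = min(1, a+b) on (0.68, 0.63) = 1.00
  ¬ε ∨ (δ ∨ ε) = min(1, a+b) on (0.37, 1.00) = 1.00
  → value = 1.0000
|0.6800 − 1.0000| = 0.320

0.320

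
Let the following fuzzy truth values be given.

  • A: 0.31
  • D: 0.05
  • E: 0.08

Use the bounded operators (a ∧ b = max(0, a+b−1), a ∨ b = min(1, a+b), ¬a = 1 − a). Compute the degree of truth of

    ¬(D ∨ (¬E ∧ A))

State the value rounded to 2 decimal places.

¬E = 1 − 0.08 = 0.92
¬E ∧ A = max(0, a+b−1) on (0.92, 0.31) = 0.23
D ∨ (¬E ∧ A) = min(1, a+b) on (0.05, 0.23) = 0.28
¬(D ∨ (¬E ∧ A)) = 1 − 0.28 = 0.72

0.72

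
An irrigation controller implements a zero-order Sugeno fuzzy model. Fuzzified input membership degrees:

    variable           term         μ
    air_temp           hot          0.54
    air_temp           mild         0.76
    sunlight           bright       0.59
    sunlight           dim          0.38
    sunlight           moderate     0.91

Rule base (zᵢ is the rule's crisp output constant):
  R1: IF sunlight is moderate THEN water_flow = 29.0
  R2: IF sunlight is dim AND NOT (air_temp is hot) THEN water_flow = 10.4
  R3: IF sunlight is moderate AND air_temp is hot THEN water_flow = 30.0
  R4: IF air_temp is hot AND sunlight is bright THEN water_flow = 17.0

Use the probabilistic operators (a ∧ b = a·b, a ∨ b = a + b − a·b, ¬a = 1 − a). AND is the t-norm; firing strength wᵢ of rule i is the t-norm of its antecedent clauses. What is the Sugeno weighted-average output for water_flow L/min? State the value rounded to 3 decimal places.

R1 (z=29.0): moderate=0.91 → w = 0.9100
R2 (z=10.4): dim=0.38, ¬hot=1−0.54=0.46; AND[a·b] → w = 0.1748
R3 (z=30.0): moderate=0.91, hot=0.54; AND[a·b] → w = 0.4914
R4 (z=17.0): hot=0.54, bright=0.59; AND[a·b] → w = 0.3186
Weighted average = (0.9100·29.0 + 0.1748·10.4 + 0.4914·30.0 + 0.3186·17.0) / (0.9100 + 0.1748 + 0.4914 + 0.3186)
  = 48.3661 / 1.8948 = 25.526

25.526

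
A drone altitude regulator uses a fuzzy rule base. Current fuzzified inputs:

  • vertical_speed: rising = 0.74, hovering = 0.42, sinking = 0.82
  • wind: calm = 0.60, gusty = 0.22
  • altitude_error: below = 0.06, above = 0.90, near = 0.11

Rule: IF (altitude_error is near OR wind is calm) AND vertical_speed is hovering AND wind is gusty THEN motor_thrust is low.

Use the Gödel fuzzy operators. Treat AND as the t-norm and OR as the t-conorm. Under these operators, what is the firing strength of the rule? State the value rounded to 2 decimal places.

firing strength: (near=0.11 OR calm=0.60) = 0.60; AND[min(a, b)] with hovering=0.42, gusty=0.22 → w = 0.22

0.22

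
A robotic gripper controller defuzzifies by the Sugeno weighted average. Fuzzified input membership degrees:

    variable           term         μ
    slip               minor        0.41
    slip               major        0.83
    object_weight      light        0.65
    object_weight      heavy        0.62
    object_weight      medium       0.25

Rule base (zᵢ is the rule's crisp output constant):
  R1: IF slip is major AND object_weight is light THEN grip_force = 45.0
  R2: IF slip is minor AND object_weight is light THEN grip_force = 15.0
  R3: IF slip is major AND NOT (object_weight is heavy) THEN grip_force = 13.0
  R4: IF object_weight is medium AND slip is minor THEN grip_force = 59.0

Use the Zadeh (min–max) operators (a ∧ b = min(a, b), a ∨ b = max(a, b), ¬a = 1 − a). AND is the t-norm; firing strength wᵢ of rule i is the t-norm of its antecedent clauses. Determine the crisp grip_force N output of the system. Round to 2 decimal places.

32.60

R1 (z=45.0): major=0.83, light=0.65; AND[min(a, b)] → w = 0.65
R2 (z=15.0): minor=0.41, light=0.65; AND[min(a, b)] → w = 0.41
R3 (z=13.0): major=0.83, ¬heavy=1−0.62=0.38; AND[min(a, b)] → w = 0.38
R4 (z=59.0): medium=0.25, minor=0.41; AND[min(a, b)] → w = 0.25
Weighted average = (0.65·45.0 + 0.41·15.0 + 0.38·13.0 + 0.25·59.0) / (0.65 + 0.41 + 0.38 + 0.25)
  = 55.0900 / 1.6900 = 32.60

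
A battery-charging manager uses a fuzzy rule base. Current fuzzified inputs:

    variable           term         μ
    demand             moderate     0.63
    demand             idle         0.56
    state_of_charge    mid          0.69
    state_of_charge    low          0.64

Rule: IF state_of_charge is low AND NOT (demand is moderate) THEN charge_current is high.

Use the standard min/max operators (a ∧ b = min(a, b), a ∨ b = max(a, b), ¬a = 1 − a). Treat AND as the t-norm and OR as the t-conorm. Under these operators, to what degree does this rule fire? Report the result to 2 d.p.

firing strength: low=0.64, ¬moderate=1−0.63=0.37; AND[min(a, b)] → w = 0.37

0.37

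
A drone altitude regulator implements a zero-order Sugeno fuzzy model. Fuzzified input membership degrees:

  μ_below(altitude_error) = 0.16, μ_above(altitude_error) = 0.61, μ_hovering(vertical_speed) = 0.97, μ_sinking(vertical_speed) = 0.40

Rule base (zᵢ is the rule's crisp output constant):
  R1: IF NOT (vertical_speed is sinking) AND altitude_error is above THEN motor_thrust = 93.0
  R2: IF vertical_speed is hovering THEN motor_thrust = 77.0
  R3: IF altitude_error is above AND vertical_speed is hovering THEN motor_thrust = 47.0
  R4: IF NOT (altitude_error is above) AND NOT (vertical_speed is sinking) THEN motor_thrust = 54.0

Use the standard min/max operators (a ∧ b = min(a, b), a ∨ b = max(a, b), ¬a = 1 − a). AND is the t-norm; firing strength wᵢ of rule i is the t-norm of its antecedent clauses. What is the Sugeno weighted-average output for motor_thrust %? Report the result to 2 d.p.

70.12

R1 (z=93.0): ¬sinking=1−0.40=0.60, above=0.61; AND[min(a, b)] → w = 0.60
R2 (z=77.0): hovering=0.97 → w = 0.97
R3 (z=47.0): above=0.61, hovering=0.97; AND[min(a, b)] → w = 0.61
R4 (z=54.0): ¬above=1−0.61=0.39, ¬sinking=1−0.40=0.60; AND[min(a, b)] → w = 0.39
Weighted average = (0.60·93.0 + 0.97·77.0 + 0.61·47.0 + 0.39·54.0) / (0.60 + 0.97 + 0.61 + 0.39)
  = 180.2200 / 2.5700 = 70.12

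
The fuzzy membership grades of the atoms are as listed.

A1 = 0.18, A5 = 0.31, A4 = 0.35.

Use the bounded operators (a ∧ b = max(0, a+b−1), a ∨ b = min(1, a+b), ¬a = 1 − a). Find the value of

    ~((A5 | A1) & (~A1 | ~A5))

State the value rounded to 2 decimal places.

A5 | A1 = min(1, a+b) on (0.31, 0.18) = 0.49
~A1 = 1 − 0.18 = 0.82
~A5 = 1 − 0.31 = 0.69
~A1 | ~A5 = min(1, a+b) on (0.82, 0.69) = 1.00
(A5 | A1) & (~A1 | ~A5) = max(0, a+b−1) on (0.49, 1.00) = 0.49
~((A5 | A1) & (~A1 | ~A5)) = 1 − 0.49 = 0.51

0.51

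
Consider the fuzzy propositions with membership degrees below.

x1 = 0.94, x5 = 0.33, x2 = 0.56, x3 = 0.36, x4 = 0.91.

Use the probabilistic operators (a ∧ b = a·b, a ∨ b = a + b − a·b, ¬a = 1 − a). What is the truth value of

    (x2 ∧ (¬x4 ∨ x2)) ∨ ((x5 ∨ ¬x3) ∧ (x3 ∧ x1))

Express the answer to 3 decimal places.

¬x4 = 1 − 0.9100 = 0.0900
¬x4 ∨ x2 = a + b − a·b on (0.0900, 0.5600) = 0.5996
x2 ∧ (¬x4 ∨ x2) = a·b on (0.5600, 0.5996) = 0.3358
¬x3 = 1 − 0.3600 = 0.6400
x5 ∨ ¬x3 = a + b − a·b on (0.3300, 0.6400) = 0.7588
x3 ∧ x1 = a·b on (0.3600, 0.9400) = 0.3384
(x5 ∨ ¬x3) ∧ (x3 ∧ x1) = a·b on (0.7588, 0.3384) = 0.2568
(x2 ∧ (¬x4 ∨ x2)) ∨ ((x5 ∨ ¬x3) ∧ (x3 ∧ x1)) = a + b − a·b on (0.3358, 0.2568) = 0.5063

0.506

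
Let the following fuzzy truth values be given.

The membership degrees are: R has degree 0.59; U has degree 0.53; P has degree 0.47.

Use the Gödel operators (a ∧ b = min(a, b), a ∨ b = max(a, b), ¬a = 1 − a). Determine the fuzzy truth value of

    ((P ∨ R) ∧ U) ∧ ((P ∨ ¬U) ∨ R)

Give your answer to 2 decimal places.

P ∨ R = max(a, b) on (0.47, 0.59) = 0.59
(P ∨ R) ∧ U = min(a, b) on (0.59, 0.53) = 0.53
¬U = 1 − 0.53 = 0.47
P ∨ ¬U = max(a, b) on (0.47, 0.47) = 0.47
(P ∨ ¬U) ∨ R = max(a, b) on (0.47, 0.59) = 0.59
((P ∨ R) ∧ U) ∧ ((P ∨ ¬U) ∨ R) = min(a, b) on (0.53, 0.59) = 0.53

0.53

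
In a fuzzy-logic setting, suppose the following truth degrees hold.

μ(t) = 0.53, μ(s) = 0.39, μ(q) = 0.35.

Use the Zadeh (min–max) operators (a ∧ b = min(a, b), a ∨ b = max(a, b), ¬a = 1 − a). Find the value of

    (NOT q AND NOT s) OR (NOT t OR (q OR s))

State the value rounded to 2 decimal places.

NOT q = 1 − 0.35 = 0.65
NOT s = 1 − 0.39 = 0.61
NOT q AND NOT s = min(a, b) on (0.65, 0.61) = 0.61
NOT t = 1 − 0.53 = 0.47
q OR s = max(a, b) on (0.35, 0.39) = 0.39
NOT t OR (q OR s) = max(a, b) on (0.47, 0.39) = 0.47
(NOT q AND NOT s) OR (NOT t OR (q OR s)) = max(a, b) on (0.61, 0.47) = 0.61

0.61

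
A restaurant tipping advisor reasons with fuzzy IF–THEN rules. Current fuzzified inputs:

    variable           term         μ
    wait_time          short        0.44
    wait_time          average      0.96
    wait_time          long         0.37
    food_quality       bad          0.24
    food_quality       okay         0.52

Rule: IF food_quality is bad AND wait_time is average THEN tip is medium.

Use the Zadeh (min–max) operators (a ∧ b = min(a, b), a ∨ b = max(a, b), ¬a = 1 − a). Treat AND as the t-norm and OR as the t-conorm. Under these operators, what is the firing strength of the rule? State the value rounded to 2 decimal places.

firing strength: bad=0.24, average=0.96; AND[min(a, b)] → w = 0.24

0.24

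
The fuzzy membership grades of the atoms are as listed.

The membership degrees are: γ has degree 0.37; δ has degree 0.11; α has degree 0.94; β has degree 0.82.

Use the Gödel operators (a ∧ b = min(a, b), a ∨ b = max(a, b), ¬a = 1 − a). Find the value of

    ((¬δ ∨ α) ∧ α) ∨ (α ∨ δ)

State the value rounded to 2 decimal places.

0.94

¬δ = 1 − 0.11 = 0.89
¬δ ∨ α = max(a, b) on (0.89, 0.94) = 0.94
(¬δ ∨ α) ∧ α = min(a, b) on (0.94, 0.94) = 0.94
α ∨ δ = max(a, b) on (0.94, 0.11) = 0.94
((¬δ ∨ α) ∧ α) ∨ (α ∨ δ) = max(a, b) on (0.94, 0.94) = 0.94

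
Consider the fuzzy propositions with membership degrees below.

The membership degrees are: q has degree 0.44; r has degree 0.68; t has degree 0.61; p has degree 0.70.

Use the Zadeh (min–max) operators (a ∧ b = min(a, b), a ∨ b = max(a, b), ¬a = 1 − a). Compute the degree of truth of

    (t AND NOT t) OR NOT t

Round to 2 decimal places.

0.39

NOT t = 1 − 0.61 = 0.39
t AND NOT t = min(a, b) on (0.61, 0.39) = 0.39
NOT t = 1 − 0.61 = 0.39
(t AND NOT t) OR NOT t = max(a, b) on (0.39, 0.39) = 0.39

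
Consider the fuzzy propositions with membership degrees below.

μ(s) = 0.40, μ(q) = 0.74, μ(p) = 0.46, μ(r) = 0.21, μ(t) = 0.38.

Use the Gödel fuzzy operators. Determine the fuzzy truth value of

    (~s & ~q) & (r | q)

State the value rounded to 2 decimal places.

~s = 1 − 0.40 = 0.60
~q = 1 − 0.74 = 0.26
~s & ~q = min(a, b) on (0.60, 0.26) = 0.26
r | q = max(a, b) on (0.21, 0.74) = 0.74
(~s & ~q) & (r | q) = min(a, b) on (0.26, 0.74) = 0.26

0.26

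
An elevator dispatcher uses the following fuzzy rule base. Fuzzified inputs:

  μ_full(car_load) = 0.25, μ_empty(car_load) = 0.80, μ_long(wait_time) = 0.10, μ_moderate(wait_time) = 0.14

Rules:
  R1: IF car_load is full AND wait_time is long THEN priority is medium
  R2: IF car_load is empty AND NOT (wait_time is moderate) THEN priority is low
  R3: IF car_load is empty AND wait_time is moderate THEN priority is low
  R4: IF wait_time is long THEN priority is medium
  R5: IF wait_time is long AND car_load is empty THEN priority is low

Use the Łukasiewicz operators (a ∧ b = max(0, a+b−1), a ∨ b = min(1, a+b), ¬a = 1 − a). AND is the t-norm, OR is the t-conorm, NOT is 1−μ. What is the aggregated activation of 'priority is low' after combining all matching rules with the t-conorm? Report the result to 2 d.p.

R1: full=0.25, long=0.10; AND[max(0, a+b−1)] → w = 0.00
R2: empty=0.80, ¬moderate=1−0.14=0.86; AND[max(0, a+b−1)] → w = 0.66
R3: empty=0.80, moderate=0.14; AND[max(0, a+b−1)] → w = 0.00
R4: long=0.10 → w = 0.10
R5: long=0.10, empty=0.80; AND[max(0, a+b−1)] → w = 0.00
Rules with consequent 'low': {R2, R3, R5} → strengths 0.66, 0.00, 0.00
Aggregate via t-conorm [min(1, a+b)]: 0.66

0.66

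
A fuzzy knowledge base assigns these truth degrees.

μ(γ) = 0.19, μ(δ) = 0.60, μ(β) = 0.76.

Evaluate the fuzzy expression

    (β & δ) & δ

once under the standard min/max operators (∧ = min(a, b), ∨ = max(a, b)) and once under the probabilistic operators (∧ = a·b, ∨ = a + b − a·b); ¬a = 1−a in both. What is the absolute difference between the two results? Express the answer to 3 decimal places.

Under standard min/max:
  β & δ = min(a, b) on (0.76, 0.60) = 0.60
  (β & δ) & δ = min(a, b) on (0.60, 0.60) = 0.60
  → value = 0.6000
Under probabilistic:
  β & δ = a·b on (0.7600, 0.6000) = 0.4560
  (β & δ) & δ = a·b on (0.4560, 0.6000) = 0.2736
  → value = 0.2736
|0.6000 − 0.2736| = 0.326

0.326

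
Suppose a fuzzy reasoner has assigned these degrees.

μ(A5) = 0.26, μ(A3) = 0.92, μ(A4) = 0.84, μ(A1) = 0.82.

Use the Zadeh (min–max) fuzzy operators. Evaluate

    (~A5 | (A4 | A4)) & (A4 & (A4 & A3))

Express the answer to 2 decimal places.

0.84

~A5 = 1 − 0.26 = 0.74
A4 | A4 = max(a, b) on (0.84, 0.84) = 0.84
~A5 | (A4 | A4) = max(a, b) on (0.74, 0.84) = 0.84
A4 & A3 = min(a, b) on (0.84, 0.92) = 0.84
A4 & (A4 & A3) = min(a, b) on (0.84, 0.84) = 0.84
(~A5 | (A4 | A4)) & (A4 & (A4 & A3)) = min(a, b) on (0.84, 0.84) = 0.84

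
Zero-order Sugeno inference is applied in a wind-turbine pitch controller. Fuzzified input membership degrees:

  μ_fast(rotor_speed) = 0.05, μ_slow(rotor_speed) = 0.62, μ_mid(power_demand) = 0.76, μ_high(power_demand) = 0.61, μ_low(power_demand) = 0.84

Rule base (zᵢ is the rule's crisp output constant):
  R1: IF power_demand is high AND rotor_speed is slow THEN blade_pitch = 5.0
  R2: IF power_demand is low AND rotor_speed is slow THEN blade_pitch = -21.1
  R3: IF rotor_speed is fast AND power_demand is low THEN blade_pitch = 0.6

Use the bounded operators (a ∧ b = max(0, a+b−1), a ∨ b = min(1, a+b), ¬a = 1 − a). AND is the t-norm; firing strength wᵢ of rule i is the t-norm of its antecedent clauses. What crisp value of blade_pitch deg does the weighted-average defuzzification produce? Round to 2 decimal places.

R1 (z=5.0): high=0.61, slow=0.62; AND[max(0, a+b−1)] → w = 0.23
R2 (z=-21.1): low=0.84, slow=0.62; AND[max(0, a+b−1)] → w = 0.46
R3 (z=0.6): fast=0.05, low=0.84; AND[max(0, a+b−1)] → w = 0.00
Weighted average = (0.23·5.0 + 0.46·-21.1 + 0.00·0.6) / (0.23 + 0.46 + 0.00)
  = -8.5560 / 0.6900 = -12.40

-12.40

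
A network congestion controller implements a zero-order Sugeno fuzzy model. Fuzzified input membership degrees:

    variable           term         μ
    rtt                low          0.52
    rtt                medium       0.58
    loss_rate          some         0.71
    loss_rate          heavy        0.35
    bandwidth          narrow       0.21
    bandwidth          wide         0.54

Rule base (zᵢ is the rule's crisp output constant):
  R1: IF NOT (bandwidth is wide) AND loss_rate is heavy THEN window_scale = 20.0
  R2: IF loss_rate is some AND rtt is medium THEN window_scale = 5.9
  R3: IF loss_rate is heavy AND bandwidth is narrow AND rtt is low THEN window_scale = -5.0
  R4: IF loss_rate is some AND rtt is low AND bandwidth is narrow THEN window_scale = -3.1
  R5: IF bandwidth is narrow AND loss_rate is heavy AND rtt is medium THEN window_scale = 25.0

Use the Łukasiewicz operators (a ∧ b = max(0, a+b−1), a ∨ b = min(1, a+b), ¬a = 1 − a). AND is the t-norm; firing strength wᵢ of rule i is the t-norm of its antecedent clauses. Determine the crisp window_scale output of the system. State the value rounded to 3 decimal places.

R1 (z=20.0): ¬wide=1−0.54=0.46, heavy=0.35; AND[max(0, a+b−1)] → w = 0.00
R2 (z=5.9): some=0.71, medium=0.58; AND[max(0, a+b−1)] → w = 0.29
R3 (z=-5.0): heavy=0.35, narrow=0.21, low=0.52; AND[max(0, a+b−1)] → w = 0.00
R4 (z=-3.1): some=0.71, low=0.52, narrow=0.21; AND[max(0, a+b−1)] → w = 0.00
R5 (z=25.0): narrow=0.21, heavy=0.35, medium=0.58; AND[max(0, a+b−1)] → w = 0.00
Weighted average = (0.00·20.0 + 0.29·5.9 + 0.00·-5.0 + 0.00·-3.1 + 0.00·25.0) / (0.00 + 0.29 + 0.00 + 0.00 + 0.00)
  = 1.7110 / 0.2900 = 5.900

5.900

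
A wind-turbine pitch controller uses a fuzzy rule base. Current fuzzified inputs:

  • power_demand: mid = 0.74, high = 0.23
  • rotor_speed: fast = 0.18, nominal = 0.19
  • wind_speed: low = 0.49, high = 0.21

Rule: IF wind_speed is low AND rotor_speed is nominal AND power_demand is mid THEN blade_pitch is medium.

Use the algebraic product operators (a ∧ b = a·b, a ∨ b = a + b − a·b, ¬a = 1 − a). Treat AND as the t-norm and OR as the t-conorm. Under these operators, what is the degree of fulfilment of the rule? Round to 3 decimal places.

firing strength: low=0.49, nominal=0.19, mid=0.74; AND[a·b] → w = 0.0689

0.069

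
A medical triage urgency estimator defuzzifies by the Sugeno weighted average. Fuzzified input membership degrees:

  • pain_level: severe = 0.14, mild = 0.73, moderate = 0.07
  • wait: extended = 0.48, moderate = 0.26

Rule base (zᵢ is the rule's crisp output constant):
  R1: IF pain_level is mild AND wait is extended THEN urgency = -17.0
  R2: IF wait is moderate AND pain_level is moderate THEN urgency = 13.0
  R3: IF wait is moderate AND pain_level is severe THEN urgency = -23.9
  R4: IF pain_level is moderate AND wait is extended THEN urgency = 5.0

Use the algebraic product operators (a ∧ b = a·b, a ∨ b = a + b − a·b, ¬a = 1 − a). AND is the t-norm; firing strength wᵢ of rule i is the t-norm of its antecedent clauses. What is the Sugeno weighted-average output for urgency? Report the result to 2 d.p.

-14.64

R1 (z=-17.0): mild=0.73, extended=0.48; AND[a·b] → w = 0.3504
R2 (z=13.0): moderate=0.26, moderate=0.07; AND[a·b] → w = 0.0182
R3 (z=-23.9): moderate=0.26, severe=0.14; AND[a·b] → w = 0.0364
R4 (z=5.0): moderate=0.07, extended=0.48; AND[a·b] → w = 0.0336
Weighted average = (0.3504·-17.0 + 0.0182·13.0 + 0.0364·-23.9 + 0.0336·5.0) / (0.3504 + 0.0182 + 0.0364 + 0.0336)
  = -6.4222 / 0.4386 = -14.64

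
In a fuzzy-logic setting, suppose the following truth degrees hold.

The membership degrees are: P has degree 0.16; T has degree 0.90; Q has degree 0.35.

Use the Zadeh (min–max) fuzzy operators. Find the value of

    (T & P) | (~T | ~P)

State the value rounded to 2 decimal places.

0.84

T & P = min(a, b) on (0.90, 0.16) = 0.16
~T = 1 − 0.90 = 0.10
~P = 1 − 0.16 = 0.84
~T | ~P = max(a, b) on (0.10, 0.84) = 0.84
(T & P) | (~T | ~P) = max(a, b) on (0.16, 0.84) = 0.84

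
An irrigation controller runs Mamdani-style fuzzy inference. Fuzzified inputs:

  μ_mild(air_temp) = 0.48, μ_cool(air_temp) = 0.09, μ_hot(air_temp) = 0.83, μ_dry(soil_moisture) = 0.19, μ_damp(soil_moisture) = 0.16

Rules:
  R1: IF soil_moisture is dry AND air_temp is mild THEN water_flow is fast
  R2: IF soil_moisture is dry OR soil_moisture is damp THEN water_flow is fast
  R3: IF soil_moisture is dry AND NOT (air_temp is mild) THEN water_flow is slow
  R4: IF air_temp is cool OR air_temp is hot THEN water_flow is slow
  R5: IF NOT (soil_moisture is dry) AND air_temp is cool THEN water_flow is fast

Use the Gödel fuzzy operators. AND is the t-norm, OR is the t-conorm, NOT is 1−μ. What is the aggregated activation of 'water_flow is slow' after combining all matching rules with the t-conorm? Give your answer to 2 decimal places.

0.83

R1: dry=0.19, mild=0.48; AND[min(a, b)] → w = 0.19
R2: dry=0.19, damp=0.16; OR[max(a, b)] → w = 0.19
R3: dry=0.19, ¬mild=1−0.48=0.52; AND[min(a, b)] → w = 0.19
R4: cool=0.09, hot=0.83; OR[max(a, b)] → w = 0.83
R5: ¬dry=1−0.19=0.81, cool=0.09; AND[min(a, b)] → w = 0.09
Rules with consequent 'slow': {R3, R4} → strengths 0.19, 0.83
Aggregate via t-conorm [max(a, b)]: 0.83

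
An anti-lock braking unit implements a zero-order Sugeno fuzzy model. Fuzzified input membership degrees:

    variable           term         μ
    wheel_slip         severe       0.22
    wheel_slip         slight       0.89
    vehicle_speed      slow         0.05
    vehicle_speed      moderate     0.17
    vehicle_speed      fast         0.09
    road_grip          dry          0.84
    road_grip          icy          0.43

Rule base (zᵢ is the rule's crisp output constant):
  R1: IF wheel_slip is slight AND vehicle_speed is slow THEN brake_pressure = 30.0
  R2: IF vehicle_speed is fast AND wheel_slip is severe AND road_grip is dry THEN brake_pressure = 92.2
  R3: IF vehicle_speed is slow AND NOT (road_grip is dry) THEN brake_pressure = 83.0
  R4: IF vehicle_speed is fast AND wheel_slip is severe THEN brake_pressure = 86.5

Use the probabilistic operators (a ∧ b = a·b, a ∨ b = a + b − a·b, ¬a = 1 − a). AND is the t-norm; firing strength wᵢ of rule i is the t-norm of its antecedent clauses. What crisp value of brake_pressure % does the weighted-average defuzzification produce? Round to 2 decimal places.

R1 (z=30.0): slight=0.89, slow=0.05; AND[a·b] → w = 0.0445
R2 (z=92.2): fast=0.09, severe=0.22, dry=0.84; AND[a·b] → w = 0.0166
R3 (z=83.0): slow=0.05, ¬dry=1−0.84=0.16; AND[a·b] → w = 0.0080
R4 (z=86.5): fast=0.09, severe=0.22; AND[a·b] → w = 0.0198
Weighted average = (0.0445·30.0 + 0.0166·92.2 + 0.0080·83.0 + 0.0198·86.5) / (0.0445 + 0.0166 + 0.0080 + 0.0198)
  = 5.2452 / 0.0889 = 58.98

58.98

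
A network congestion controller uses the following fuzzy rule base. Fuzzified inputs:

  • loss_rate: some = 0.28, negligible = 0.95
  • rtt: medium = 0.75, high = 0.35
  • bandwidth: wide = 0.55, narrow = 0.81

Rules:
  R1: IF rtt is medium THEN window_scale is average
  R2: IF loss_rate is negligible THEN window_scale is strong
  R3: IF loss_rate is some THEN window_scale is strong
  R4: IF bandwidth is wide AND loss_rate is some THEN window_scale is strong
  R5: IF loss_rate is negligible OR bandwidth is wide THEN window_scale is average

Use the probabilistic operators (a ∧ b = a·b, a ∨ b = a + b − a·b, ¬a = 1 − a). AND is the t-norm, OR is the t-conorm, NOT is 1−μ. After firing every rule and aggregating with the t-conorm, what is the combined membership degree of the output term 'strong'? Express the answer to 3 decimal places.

R1: medium=0.75 → w = 0.7500
R2: negligible=0.95 → w = 0.9500
R3: some=0.28 → w = 0.2800
R4: wide=0.55, some=0.28; AND[a·b] → w = 0.1540
R5: negligible=0.95, wide=0.55; OR[a + b − a·b] → w = 0.9775
Rules with consequent 'strong': {R2, R3, R4} → strengths 0.9500, 0.2800, 0.1540
Aggregate via t-conorm [a + b − a·b]: 0.9695

0.970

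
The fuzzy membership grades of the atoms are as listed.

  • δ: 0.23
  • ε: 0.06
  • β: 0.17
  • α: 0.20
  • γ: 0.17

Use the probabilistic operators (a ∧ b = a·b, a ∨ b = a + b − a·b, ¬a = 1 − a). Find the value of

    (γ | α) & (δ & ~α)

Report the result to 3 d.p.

γ | α = a + b − a·b on (0.1700, 0.2000) = 0.3360
~α = 1 − 0.2000 = 0.8000
δ & ~α = a·b on (0.2300, 0.8000) = 0.1840
(γ | α) & (δ & ~α) = a·b on (0.3360, 0.1840) = 0.0618

0.062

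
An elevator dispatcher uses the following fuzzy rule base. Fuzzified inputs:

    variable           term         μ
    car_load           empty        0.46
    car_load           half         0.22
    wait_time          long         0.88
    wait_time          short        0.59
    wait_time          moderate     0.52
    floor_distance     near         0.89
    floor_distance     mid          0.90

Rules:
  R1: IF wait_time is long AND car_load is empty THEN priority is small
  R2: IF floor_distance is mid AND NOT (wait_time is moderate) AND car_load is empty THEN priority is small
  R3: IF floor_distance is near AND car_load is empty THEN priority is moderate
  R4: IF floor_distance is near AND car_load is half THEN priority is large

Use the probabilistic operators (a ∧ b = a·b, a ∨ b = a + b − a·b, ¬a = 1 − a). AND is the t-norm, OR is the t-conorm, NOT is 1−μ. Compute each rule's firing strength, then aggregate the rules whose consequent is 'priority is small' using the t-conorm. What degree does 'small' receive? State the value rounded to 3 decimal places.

R1: long=0.88, empty=0.46; AND[a·b] → w = 0.4048
R2: mid=0.90, ¬moderate=1−0.52=0.48, empty=0.46; AND[a·b] → w = 0.1987
R3: near=0.89, empty=0.46; AND[a·b] → w = 0.4094
R4: near=0.89, half=0.22; AND[a·b] → w = 0.1958
Rules with consequent 'small': {R1, R2} → strengths 0.4048, 0.1987
Aggregate via t-conorm [a + b − a·b]: 0.5231

0.523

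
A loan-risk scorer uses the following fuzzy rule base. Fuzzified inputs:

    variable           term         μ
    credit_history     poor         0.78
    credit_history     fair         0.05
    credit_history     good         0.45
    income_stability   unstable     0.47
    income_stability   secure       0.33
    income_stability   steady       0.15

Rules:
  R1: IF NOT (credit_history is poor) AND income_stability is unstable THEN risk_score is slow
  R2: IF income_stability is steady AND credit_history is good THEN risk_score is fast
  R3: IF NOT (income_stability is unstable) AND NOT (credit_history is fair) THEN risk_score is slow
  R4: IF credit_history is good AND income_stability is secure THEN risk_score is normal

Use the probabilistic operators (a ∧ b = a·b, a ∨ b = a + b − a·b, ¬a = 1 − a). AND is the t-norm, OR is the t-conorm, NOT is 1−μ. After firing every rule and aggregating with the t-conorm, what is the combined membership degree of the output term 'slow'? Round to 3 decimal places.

0.555

R1: ¬poor=1−0.78=0.22, unstable=0.47; AND[a·b] → w = 0.1034
R2: steady=0.15, good=0.45; AND[a·b] → w = 0.0675
R3: ¬unstable=1−0.47=0.53, ¬fair=1−0.05=0.95; AND[a·b] → w = 0.5035
R4: good=0.45, secure=0.33; AND[a·b] → w = 0.1485
Rules with consequent 'slow': {R1, R3} → strengths 0.1034, 0.5035
Aggregate via t-conorm [a + b − a·b]: 0.5548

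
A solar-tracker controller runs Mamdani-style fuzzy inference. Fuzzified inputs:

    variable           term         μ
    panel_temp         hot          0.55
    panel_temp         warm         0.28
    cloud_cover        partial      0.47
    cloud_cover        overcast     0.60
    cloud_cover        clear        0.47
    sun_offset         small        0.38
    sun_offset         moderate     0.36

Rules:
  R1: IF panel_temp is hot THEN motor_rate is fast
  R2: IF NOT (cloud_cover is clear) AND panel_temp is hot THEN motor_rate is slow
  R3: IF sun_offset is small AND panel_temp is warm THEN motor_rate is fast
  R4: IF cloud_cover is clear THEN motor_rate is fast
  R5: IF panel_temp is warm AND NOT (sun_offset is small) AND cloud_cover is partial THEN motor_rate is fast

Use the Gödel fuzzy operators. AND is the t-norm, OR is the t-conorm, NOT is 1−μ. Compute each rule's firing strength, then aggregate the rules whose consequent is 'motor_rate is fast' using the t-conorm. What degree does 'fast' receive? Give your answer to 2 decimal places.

R1: hot=0.55 → w = 0.55
R2: ¬clear=1−0.47=0.53, hot=0.55; AND[min(a, b)] → w = 0.53
R3: small=0.38, warm=0.28; AND[min(a, b)] → w = 0.28
R4: clear=0.47 → w = 0.47
R5: warm=0.28, ¬small=1−0.38=0.62, partial=0.47; AND[min(a, b)] → w = 0.28
Rules with consequent 'fast': {R1, R3, R4, R5} → strengths 0.55, 0.28, 0.47, 0.28
Aggregate via t-conorm [max(a, b)]: 0.55

0.55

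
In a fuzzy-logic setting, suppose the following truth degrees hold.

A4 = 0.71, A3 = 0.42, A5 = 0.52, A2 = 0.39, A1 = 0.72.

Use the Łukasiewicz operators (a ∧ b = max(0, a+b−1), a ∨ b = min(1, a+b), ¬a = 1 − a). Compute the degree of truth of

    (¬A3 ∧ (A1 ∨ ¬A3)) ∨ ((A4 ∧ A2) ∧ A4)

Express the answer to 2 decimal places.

¬A3 = 1 − 0.42 = 0.58
¬A3 = 1 − 0.42 = 0.58
A1 ∨ ¬A3 = min(1, a+b) on (0.72, 0.58) = 1.00
¬A3 ∧ (A1 ∨ ¬A3) = max(0, a+b−1) on (0.58, 1.00) = 0.58
A4 ∧ A2 = max(0, a+b−1) on (0.71, 0.39) = 0.10
(A4 ∧ A2) ∧ A4 = max(0, a+b−1) on (0.10, 0.71) = 0.00
(¬A3 ∧ (A1 ∨ ¬A3)) ∨ ((A4 ∧ A2) ∧ A4) = min(1, a+b) on (0.58, 0.00) = 0.58

0.58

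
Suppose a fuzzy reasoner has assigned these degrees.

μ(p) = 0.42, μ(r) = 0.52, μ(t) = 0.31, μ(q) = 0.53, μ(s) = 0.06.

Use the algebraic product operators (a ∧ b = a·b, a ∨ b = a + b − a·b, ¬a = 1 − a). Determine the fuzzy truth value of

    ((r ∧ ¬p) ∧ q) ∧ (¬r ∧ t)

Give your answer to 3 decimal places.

0.024

¬p = 1 − 0.4200 = 0.5800
r ∧ ¬p = a·b on (0.5200, 0.5800) = 0.3016
(r ∧ ¬p) ∧ q = a·b on (0.3016, 0.5300) = 0.1598
¬r = 1 − 0.5200 = 0.4800
¬r ∧ t = a·b on (0.4800, 0.3100) = 0.1488
((r ∧ ¬p) ∧ q) ∧ (¬r ∧ t) = a·b on (0.1598, 0.1488) = 0.0238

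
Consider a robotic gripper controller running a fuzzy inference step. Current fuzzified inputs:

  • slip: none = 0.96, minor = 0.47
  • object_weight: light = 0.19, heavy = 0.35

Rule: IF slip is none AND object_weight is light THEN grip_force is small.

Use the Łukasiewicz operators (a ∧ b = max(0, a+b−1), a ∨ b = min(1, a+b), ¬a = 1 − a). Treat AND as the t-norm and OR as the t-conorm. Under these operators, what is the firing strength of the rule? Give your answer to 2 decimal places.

0.15

firing strength: none=0.96, light=0.19; AND[max(0, a+b−1)] → w = 0.15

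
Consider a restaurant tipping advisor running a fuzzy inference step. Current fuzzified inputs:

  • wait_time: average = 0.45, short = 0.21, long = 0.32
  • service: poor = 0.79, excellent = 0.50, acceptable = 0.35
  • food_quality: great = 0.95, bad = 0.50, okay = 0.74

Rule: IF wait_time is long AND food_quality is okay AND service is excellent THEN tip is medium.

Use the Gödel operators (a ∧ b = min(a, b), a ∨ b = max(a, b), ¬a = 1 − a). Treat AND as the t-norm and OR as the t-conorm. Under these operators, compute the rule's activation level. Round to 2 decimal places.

0.32

firing strength: long=0.32, okay=0.74, excellent=0.50; AND[min(a, b)] → w = 0.32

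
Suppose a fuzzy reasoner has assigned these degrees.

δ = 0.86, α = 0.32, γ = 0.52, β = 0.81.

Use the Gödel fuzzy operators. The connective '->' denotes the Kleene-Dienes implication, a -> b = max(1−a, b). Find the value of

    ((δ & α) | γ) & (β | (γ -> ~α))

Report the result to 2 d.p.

δ & α = min(a, b) on (0.86, 0.32) = 0.32
(δ & α) | γ = max(a, b) on (0.32, 0.52) = 0.52
~α = 1 − 0.32 = 0.68
γ -> ~α  [Kleene-Dienes: max(1−a, b)] with a=0.52, b=0.68 → 0.68
β | (γ -> ~α) = max(a, b) on (0.81, 0.68) = 0.81
((δ & α) | γ) & (β | (γ -> ~α)) = min(a, b) on (0.52, 0.81) = 0.52

0.52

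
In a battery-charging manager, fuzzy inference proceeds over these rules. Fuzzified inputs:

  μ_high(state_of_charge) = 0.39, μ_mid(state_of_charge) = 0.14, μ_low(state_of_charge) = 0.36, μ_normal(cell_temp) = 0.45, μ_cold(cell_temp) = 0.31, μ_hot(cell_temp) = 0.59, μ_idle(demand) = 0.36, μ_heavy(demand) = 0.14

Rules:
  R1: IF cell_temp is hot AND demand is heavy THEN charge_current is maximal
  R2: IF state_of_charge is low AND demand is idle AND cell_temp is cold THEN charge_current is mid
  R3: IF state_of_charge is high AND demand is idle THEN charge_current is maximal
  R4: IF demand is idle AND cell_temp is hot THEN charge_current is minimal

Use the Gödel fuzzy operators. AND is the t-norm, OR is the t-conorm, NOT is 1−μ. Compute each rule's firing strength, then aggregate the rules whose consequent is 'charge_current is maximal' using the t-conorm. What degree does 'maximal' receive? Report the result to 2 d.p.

0.36

R1: hot=0.59, heavy=0.14; AND[min(a, b)] → w = 0.14
R2: low=0.36, idle=0.36, cold=0.31; AND[min(a, b)] → w = 0.31
R3: high=0.39, idle=0.36; AND[min(a, b)] → w = 0.36
R4: idle=0.36, hot=0.59; AND[min(a, b)] → w = 0.36
Rules with consequent 'maximal': {R1, R3} → strengths 0.14, 0.36
Aggregate via t-conorm [max(a, b)]: 0.36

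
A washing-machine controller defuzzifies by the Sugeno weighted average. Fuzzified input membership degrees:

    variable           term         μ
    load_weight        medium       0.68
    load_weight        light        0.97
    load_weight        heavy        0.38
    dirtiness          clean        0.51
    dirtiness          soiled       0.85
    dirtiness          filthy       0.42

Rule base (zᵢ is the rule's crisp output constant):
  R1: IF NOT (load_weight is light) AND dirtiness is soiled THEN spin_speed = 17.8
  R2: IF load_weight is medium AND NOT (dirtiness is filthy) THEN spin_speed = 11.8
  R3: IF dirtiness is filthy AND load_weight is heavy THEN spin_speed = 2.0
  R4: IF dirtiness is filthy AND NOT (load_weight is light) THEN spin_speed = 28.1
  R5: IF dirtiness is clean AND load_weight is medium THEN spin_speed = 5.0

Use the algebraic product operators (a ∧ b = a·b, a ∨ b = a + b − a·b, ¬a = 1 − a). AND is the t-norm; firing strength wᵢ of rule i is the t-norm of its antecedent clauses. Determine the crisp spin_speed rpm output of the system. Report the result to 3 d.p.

R1 (z=17.8): ¬light=1−0.97=0.03, soiled=0.85; AND[a·b] → w = 0.0255
R2 (z=11.8): medium=0.68, ¬filthy=1−0.42=0.58; AND[a·b] → w = 0.3944
R3 (z=2.0): filthy=0.42, heavy=0.38; AND[a·b] → w = 0.1596
R4 (z=28.1): filthy=0.42, ¬light=1−0.97=0.03; AND[a·b] → w = 0.0126
R5 (z=5.0): clean=0.51, medium=0.68; AND[a·b] → w = 0.3468
Weighted average = (0.0255·17.8 + 0.3944·11.8 + 0.1596·2.0 + 0.0126·28.1 + 0.3468·5.0) / (0.0255 + 0.3944 + 0.1596 + 0.0126 + 0.3468)
  = 7.5151 / 0.9389 = 8.004

8.004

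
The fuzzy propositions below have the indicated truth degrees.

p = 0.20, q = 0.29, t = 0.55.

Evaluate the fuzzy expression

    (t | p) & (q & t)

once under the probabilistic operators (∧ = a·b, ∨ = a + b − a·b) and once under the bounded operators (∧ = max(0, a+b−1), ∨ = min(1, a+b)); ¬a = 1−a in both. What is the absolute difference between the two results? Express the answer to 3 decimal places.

Under probabilistic:
  t | p = a + b − a·b on (0.5500, 0.2000) = 0.6400
  q & t = a·b on (0.2900, 0.5500) = 0.1595
  (t | p) & (q & t) = a·b on (0.6400, 0.1595) = 0.1021
  → value = 0.1021
Under bounded:
  t | p = min(1, a+b) on (0.55, 0.20) = 0.75
  q & t = max(0, a+b−1) on (0.29, 0.55) = 0.00
  (t | p) & (q & t) = max(0, a+b−1) on (0.75, 0.00) = 0.00
  → value = 0.0000
|0.1021 − 0.0000| = 0.102

0.102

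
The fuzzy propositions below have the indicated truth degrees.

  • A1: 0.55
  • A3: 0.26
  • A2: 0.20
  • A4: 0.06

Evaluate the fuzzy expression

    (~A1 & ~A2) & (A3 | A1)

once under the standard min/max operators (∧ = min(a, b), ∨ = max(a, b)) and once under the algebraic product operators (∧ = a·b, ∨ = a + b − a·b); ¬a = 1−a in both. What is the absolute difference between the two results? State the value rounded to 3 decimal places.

0.210

Under standard min/max:
  ~A1 = 1 − 0.55 = 0.45
  ~A2 = 1 − 0.20 = 0.80
  ~A1 & ~A2 = min(a, b) on (0.45, 0.80) = 0.45
  A3 | A1 = max(a, b) on (0.26, 0.55) = 0.55
  (~A1 & ~A2) & (A3 | A1) = min(a, b) on (0.45, 0.55) = 0.45
  → value = 0.4500
Under algebraic product:
  ~A1 = 1 − 0.5500 = 0.4500
  ~A2 = 1 − 0.2000 = 0.8000
  ~A1 & ~A2 = a·b on (0.4500, 0.8000) = 0.3600
  A3 | A1 = a + b − a·b on (0.2600, 0.5500) = 0.6670
  (~A1 & ~A2) & (A3 | A1) = a·b on (0.3600, 0.6670) = 0.2401
  → value = 0.2401
|0.4500 − 0.2401| = 0.210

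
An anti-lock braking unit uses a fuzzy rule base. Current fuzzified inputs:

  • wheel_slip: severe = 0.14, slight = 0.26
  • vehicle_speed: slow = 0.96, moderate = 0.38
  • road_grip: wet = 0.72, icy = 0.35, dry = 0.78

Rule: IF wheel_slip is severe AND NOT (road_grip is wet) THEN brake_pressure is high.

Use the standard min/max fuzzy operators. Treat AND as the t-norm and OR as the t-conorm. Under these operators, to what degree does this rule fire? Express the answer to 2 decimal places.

firing strength: severe=0.14, ¬wet=1−0.72=0.28; AND[min(a, b)] → w = 0.14

0.14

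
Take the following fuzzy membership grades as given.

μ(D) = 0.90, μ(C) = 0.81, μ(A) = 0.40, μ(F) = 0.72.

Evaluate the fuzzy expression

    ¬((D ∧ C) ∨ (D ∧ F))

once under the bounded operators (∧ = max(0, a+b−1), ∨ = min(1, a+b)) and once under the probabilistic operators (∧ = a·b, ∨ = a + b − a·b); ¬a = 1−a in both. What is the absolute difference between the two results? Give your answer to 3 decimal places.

0.095

Under bounded:
  D ∧ C = max(0, a+b−1) on (0.90, 0.81) = 0.71
  D ∧ F = max(0, a+b−1) on (0.90, 0.72) = 0.62
  (D ∧ C) ∨ (D ∧ F) = min(1, a+b) on (0.71, 0.62) = 1.00
  ¬((D ∧ C) ∨ (D ∧ F)) = 1 − 1.00 = 0.00
  → value = 0.0000
Under probabilistic:
  D ∧ C = a·b on (0.9000, 0.8100) = 0.7290
  D ∧ F = a·b on (0.9000, 0.7200) = 0.6480
  (D ∧ C) ∨ (D ∧ F) = a + b − a·b on (0.7290, 0.6480) = 0.9046
  ¬((D ∧ C) ∨ (D ∧ F)) = 1 − 0.9046 = 0.0954
  → value = 0.0954
|0.0000 − 0.0954| = 0.095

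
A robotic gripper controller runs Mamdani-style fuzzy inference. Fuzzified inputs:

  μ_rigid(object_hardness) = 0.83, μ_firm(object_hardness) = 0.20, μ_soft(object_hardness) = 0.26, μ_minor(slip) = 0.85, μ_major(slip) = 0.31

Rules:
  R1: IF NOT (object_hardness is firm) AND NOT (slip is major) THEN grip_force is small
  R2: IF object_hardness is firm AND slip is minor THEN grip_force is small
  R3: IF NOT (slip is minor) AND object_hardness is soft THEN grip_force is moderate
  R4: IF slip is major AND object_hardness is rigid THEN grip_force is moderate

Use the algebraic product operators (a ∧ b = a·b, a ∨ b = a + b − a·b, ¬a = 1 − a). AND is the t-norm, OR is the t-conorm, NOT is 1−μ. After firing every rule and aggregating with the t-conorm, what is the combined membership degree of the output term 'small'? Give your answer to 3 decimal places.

R1: ¬firm=1−0.20=0.80, ¬major=1−0.31=0.69; AND[a·b] → w = 0.5520
R2: firm=0.20, minor=0.85; AND[a·b] → w = 0.1700
R3: ¬minor=1−0.85=0.15, soft=0.26; AND[a·b] → w = 0.0390
R4: major=0.31, rigid=0.83; AND[a·b] → w = 0.2573
Rules with consequent 'small': {R1, R2} → strengths 0.5520, 0.1700
Aggregate via t-conorm [a + b − a·b]: 0.6282

0.628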